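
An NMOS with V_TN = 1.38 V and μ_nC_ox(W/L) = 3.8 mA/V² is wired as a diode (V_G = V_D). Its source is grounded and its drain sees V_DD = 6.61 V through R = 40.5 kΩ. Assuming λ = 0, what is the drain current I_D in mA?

With gate tied to drain, V_GS = V_DS ≥ V_GS − V_TN, so the device is in saturation.
KCL at the drain: ½ k_n (V_GS − V_TN)² = (V_DD − V_GS)/R.
Let x = V_GS − 1.38. Then 77 x² + x − 5.23 = 0, giving x = 0.254 V (positive root), so V_GS = 1.63 V.
I_D = (V_DD − V_GS)/R = (6.61 − 1.63) / 40.5 = 0.123 mA.

I_D = 0.123 mA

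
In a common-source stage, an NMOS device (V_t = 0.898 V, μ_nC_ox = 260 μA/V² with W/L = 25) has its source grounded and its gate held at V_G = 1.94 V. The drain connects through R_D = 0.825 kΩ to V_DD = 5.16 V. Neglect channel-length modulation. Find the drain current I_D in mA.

I_D = 3.53 mA

V_GS = V_G = 1.94 V, so V_ov = 1.94 − 0.898 = 1.04 V.
k_n = μ_nC_ox · (W/L) = 6.5 mA/V².
Assume saturation: I_D = ½ k_n V_ov² = 0.5 × 6.5 × 1.04² = 3.53 mA, giving V_DS = V_DD − I_D R_D = 5.16 − 3.53 × 0.825 = 2.25 V.
V_DS = 2.25 V ≥ V_ov = 1.04 V, confirming saturation.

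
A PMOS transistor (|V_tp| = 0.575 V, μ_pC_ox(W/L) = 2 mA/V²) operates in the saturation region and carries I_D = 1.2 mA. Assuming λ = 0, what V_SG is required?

In saturation I_D = ½ k_p (V_SG − |V_tp|)², so V_SG − |V_tp| = √(2 I_D / k_p) = √(2 × 1.2 / 2) = 1.1 V.
V_SG = 0.575 + 1.1 = 1.67 V.

V_SG = 1.67 V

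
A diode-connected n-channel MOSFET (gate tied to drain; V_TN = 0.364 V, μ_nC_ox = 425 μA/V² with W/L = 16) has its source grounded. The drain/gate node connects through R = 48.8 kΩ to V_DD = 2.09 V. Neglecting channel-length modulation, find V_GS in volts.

V_GS = 0.463 V

With gate tied to drain, V_GS = V_DS ≥ V_GS − V_TN, so the device is in saturation.
k_n = μ_nC_ox · (W/L) = 6.8 mA/V².
KCL at the drain: ½ k_n (V_GS − V_TN)² = (V_DD − V_GS)/R.
Let x = V_GS − 0.364. Then 166 x² + x − 1.726 = 0, giving x = 0.099 V (positive root), so V_GS = 0.463 V.
I_D = (V_DD − V_GS)/R = (2.09 − 0.463) / 48.8 = 0.0333 mA.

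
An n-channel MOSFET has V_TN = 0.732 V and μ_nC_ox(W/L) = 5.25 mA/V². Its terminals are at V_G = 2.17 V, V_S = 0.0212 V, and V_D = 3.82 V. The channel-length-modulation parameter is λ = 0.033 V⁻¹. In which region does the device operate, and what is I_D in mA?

V_GS = V_G − V_S = 2.17 − 0.0212 = 2.15 V; V_DS = V_D − V_S = 3.82 − 0.0212 = 3.8 V.
V_ov = V_GS − V_TN = 2.15 − 0.732 = 1.42 V.
Since V_DS = 3.8 V ≥ V_ov = 1.42 V, the device is in saturation.
I_D = ½ k_n V_ov² (1 + λ V_DS) = 0.5 × 5.25 × 1.42² × (1 + 0.033 × 3.8) = 5.93 mA.

Saturation; I_D = 5.93 mA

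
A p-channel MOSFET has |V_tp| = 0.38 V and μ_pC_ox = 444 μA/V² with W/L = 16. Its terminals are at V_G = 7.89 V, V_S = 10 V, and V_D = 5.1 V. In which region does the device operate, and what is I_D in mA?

Saturation; I_D = 10.6 mA

V_SG = V_S − V_G = 10 − 7.89 = 2.11 V; V_SD = V_S − V_D = 10 − 5.1 = 4.9 V.
k_p = μ_pC_ox · (W/L) = 7.104 mA/V².
V_ov = V_SG − |V_tp| = 2.11 − 0.38 = 1.73 V.
Since V_SD = 4.9 V ≥ V_ov = 1.73 V, the device is in saturation.
I_D = ½ k_p V_ov² = 0.5 × 7.104 × 1.73² = 10.6 mA.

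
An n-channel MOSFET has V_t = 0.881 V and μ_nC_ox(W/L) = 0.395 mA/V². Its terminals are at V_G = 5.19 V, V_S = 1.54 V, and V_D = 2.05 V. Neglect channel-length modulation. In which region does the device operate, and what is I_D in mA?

V_GS = V_G − V_S = 5.19 − 1.54 = 3.65 V; V_DS = V_D − V_S = 2.05 − 1.54 = 0.51 V.
V_ov = V_GS − V_t = 3.65 − 0.881 = 2.77 V.
Since V_DS = 0.51 V < V_ov = 2.77 V, the device is in the triode region.
I_D = k_n [V_ov · V_DS − ½ V_DS²] = 0.395 × [2.77 × 0.51 − 0.5 × 0.51²] = 0.506 mA.

Triode; I_D = 0.506 mA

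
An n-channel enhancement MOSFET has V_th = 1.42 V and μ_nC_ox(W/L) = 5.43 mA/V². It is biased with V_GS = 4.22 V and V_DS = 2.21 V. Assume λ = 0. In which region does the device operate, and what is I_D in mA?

Triode; I_D = 20.3 mA

V_ov = V_GS − V_th = 4.22 − 1.42 = 2.8 V.
Since V_DS = 2.21 V < V_ov = 2.8 V, the device is in the triode region.
I_D = k_n [V_ov · V_DS − ½ V_DS²] = 5.43 × [2.8 × 2.21 − 0.5 × 2.21²] = 20.3 mA.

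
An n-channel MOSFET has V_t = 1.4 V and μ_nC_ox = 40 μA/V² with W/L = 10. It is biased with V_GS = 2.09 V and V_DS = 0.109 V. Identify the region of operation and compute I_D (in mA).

Triode; I_D = 0.0277 mA

k_n = μ_nC_ox · (W/L) = 0.4 mA/V².
V_ov = V_GS − V_t = 2.09 − 1.4 = 0.69 V.
Since V_DS = 0.109 V < V_ov = 0.69 V, the device is in the triode region.
I_D = k_n [V_ov · V_DS − ½ V_DS²] = 0.4 × [0.69 × 0.109 − 0.5 × 0.109²] = 0.0277 mA.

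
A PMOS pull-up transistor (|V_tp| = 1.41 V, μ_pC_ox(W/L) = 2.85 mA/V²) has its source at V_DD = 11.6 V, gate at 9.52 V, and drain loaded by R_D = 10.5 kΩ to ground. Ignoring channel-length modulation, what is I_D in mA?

V_SG = V_DD − V_G = 11.6 − 9.52 = 2.08 V, so V_ov = 2.08 − 1.41 = 0.67 V.
Assume saturation: I_D = ½ k_p V_ov² = 0.5 × 2.85 × 0.67² = 0.64 mA, giving V_SD = V_DD − I_D R_D = 11.6 − 0.64 × 10.5 = 4.88 V.
V_SD = 4.88 V ≥ V_ov = 0.67 V, confirming saturation.

I_D = 0.640 mA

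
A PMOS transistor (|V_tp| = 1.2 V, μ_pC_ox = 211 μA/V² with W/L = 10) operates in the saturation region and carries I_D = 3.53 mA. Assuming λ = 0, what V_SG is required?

k_p = μ_pC_ox · (W/L) = 2.11 mA/V².
In saturation I_D = ½ k_p (V_SG − |V_tp|)², so V_SG − |V_tp| = √(2 I_D / k_p) = √(2 × 3.53 / 2.11) = 1.83 V.
V_SG = 1.2 + 1.83 = 3.03 V.

V_SG = 3.03 V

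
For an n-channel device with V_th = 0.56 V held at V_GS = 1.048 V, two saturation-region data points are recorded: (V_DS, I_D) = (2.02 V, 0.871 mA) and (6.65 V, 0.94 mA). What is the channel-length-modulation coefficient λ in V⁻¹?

λ = 0.0177 V⁻¹

With V_GS fixed, I_D ∝ (1 + λ V_DS) in saturation, so I_D2/I_D1 = (1 + λ V_DS2)/(1 + λ V_DS1).
0.94/0.871 = 1.079 = (1 + 6.65 λ)/(1 + 2.02 λ).
Solving: λ (I_D1 V_DS2 − I_D2 V_DS1) = I_D2 − I_D1, so λ = (0.94 − 0.871) / (0.871 × 6.65 − 0.94 × 2.02) = 0.069 / 3.89 = 0.0177 V⁻¹.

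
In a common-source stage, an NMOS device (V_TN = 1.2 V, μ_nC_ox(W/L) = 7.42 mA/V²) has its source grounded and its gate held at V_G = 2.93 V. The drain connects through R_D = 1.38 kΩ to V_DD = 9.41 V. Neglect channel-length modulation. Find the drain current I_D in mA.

I_D = 6.38 mA

V_GS = V_G = 2.93 V, so V_ov = 2.93 − 1.2 = 1.73 V.
Assume saturation: I_D = ½ k_n V_ov² = 0.5 × 7.42 × 1.73² = 11.1 mA, giving V_DS = V_DD − I_D R_D = 9.41 − 11.1 × 1.38 = -5.91 V.
But -5.91 V < V_ov = 1.73 V, so the device is actually in triode.
In triode I_D = k_n[V_ov V_DS − ½ V_DS²] and I_D = (V_DD − V_DS)/R_D. Equating: 5.12 V_DS² − 18.71 V_DS + 9.41 = 0, giving V_DS = 0.602 V (the root below V_ov).
I_D = (9.41 − 0.602) / 1.38 = 6.38 mA.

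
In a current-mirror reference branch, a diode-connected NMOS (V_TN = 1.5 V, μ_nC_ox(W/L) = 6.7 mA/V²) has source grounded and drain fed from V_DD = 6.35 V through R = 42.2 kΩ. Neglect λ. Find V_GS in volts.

With gate tied to drain, V_GS = V_DS ≥ V_GS − V_TN, so the device is in saturation.
KCL at the drain: ½ k_n (V_GS − V_TN)² = (V_DD − V_GS)/R.
Let x = V_GS − 1.5. Then 141 x² + x − 4.85 = 0, giving x = 0.182 V (positive root), so V_GS = 1.68 V.
I_D = (V_DD − V_GS)/R = (6.35 − 1.68) / 42.2 = 0.111 mA.

V_GS = 1.68 V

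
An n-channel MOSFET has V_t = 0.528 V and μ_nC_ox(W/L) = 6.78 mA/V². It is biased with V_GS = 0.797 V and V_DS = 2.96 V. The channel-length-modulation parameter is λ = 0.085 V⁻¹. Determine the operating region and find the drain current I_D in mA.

Saturation; I_D = 0.307 mA

V_ov = V_GS − V_t = 0.797 − 0.528 = 0.269 V.
Since V_DS = 2.96 V ≥ V_ov = 0.269 V, the device is in saturation.
I_D = ½ k_n V_ov² (1 + λ V_DS) = 0.5 × 6.78 × 0.269² × (1 + 0.085 × 2.96) = 0.307 mA.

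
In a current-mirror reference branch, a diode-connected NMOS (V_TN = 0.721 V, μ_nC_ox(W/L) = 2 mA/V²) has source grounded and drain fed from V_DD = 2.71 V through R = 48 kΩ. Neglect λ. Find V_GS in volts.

V_GS = 0.914 V

With gate tied to drain, V_GS = V_DS ≥ V_GS − V_TN, so the device is in saturation.
KCL at the drain: ½ k_n (V_GS − V_TN)² = (V_DD − V_GS)/R.
Let x = V_GS − 0.721. Then 48 x² + x − 1.989 = 0, giving x = 0.193 V (positive root), so V_GS = 0.914 V.
I_D = (V_DD − V_GS)/R = (2.71 − 0.914) / 48 = 0.0374 mA.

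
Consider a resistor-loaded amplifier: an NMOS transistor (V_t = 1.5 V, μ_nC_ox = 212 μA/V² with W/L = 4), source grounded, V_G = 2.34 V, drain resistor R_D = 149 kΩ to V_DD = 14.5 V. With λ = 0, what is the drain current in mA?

I_D = 0.0963 mA

V_GS = V_G = 2.34 V, so V_ov = 2.34 − 1.5 = 0.84 V.
k_n = μ_nC_ox · (W/L) = 0.848 mA/V².
Assume saturation: I_D = ½ k_n V_ov² = 0.5 × 0.848 × 0.84² = 0.299 mA, giving V_DS = V_DD − I_D R_D = 14.5 − 0.299 × 149 = -30.1 V.
But -30.1 V < V_ov = 0.84 V, so the device is actually in triode.
In triode I_D = k_n[V_ov V_DS − ½ V_DS²] and I_D = (V_DD − V_DS)/R_D. Equating: 63.2 V_DS² − 107.1 V_DS + 14.5 = 0, giving V_DS = 0.148 V (the root below V_ov).
I_D = (14.5 − 0.148) / 149 = 0.0963 mA.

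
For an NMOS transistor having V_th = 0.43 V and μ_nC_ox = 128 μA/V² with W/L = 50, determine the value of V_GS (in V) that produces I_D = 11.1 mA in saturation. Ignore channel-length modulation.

k_n = μ_nC_ox · (W/L) = 6.4 mA/V².
In saturation I_D = ½ k_n (V_GS − V_th)², so V_GS − V_th = √(2 I_D / k_n) = √(2 × 11.1 / 6.4) = 1.86 V.
V_GS = 0.43 + 1.86 = 2.29 V.

V_GS = 2.29 V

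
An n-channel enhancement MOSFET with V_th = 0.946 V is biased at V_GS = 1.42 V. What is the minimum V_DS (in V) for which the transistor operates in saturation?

The boundary between triode and saturation is V_DS = V_GS − V_th = V_ov.
V_ov = 1.42 − 0.946 = 0.474 V.

V_DS,sat = 0.474 V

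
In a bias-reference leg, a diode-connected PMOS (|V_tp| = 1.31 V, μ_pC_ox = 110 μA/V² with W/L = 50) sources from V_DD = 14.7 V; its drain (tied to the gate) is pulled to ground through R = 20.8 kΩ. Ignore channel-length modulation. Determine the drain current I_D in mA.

With gate tied to drain, V_SG = V_SD ≥ V_SG − |V_tp|, so the device is in saturation.
k_p = μ_pC_ox · (W/L) = 5.5 mA/V².
KCL at the drain: ½ k_p (V_SG − |V_tp|)² = (V_DD − V_SG)/R.
Let x = V_SG − 1.31. Then 57.2 x² + x − 13.39 = 0, giving x = 0.475 V (positive root), so V_SG = 1.79 V.
I_D = (V_DD − V_SG)/R = (14.7 − 1.79) / 20.8 = 0.621 mA.

I_D = 0.621 mA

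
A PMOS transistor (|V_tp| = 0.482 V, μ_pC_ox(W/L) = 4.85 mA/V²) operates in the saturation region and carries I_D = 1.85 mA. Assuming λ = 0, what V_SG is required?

In saturation I_D = ½ k_p (V_SG − |V_tp|)², so V_SG − |V_tp| = √(2 I_D / k_p) = √(2 × 1.85 / 4.85) = 0.873 V.
V_SG = 0.482 + 0.873 = 1.36 V.

V_SG = 1.36 V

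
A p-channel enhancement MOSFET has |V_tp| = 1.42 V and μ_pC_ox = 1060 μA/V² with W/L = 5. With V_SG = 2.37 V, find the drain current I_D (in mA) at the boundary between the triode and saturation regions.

At the boundary V_SD = V_ov = V_SG − |V_tp| = 2.37 − 1.42 = 0.95 V.
k_p = μ_pC_ox · (W/L) = 5.3 mA/V².
I_D = ½ k_p V_ov² = 0.5 × 5.3 × 0.95² = 2.39 mA.

I_D = 2.39 mA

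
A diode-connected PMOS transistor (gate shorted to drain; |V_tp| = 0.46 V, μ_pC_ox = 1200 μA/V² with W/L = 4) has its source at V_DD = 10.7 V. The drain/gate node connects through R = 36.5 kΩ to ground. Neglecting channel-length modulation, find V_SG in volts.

V_SG = 0.796 V

With gate tied to drain, V_SG = V_SD ≥ V_SG − |V_tp|, so the device is in saturation.
k_p = μ_pC_ox · (W/L) = 4.8 mA/V².
KCL at the drain: ½ k_p (V_SG − |V_tp|)² = (V_DD − V_SG)/R.
Let x = V_SG − 0.46. Then 87.6 x² + x − 10.24 = 0, giving x = 0.336 V (positive root), so V_SG = 0.796 V.
I_D = (V_DD − V_SG)/R = (10.7 − 0.796) / 36.5 = 0.271 mA.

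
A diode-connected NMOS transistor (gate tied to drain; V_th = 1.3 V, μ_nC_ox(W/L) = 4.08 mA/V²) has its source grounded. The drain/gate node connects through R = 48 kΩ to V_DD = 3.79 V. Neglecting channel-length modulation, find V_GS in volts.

With gate tied to drain, V_GS = V_DS ≥ V_GS − V_th, so the device is in saturation.
KCL at the drain: ½ k_n (V_GS − V_th)² = (V_DD − V_GS)/R.
Let x = V_GS − 1.3. Then 97.9 x² + x − 2.49 = 0, giving x = 0.154 V (positive root), so V_GS = 1.45 V.
I_D = (V_DD − V_GS)/R = (3.79 − 1.45) / 48 = 0.0487 mA.

V_GS = 1.45 V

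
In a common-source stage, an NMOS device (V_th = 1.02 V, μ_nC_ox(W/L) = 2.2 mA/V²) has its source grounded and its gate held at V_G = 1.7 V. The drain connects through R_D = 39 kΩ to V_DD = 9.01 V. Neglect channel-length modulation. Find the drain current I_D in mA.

I_D = 0.227 mA

V_GS = V_G = 1.7 V, so V_ov = 1.7 − 1.02 = 0.68 V.
Assume saturation: I_D = ½ k_n V_ov² = 0.5 × 2.2 × 0.68² = 0.509 mA, giving V_DS = V_DD − I_D R_D = 9.01 − 0.509 × 39 = -10.8 V.
But -10.8 V < V_ov = 0.68 V, so the device is actually in triode.
In triode I_D = k_n[V_ov V_DS − ½ V_DS²] and I_D = (V_DD − V_DS)/R_D. Equating: 42.9 V_DS² − 59.34 V_DS + 9.01 = 0, giving V_DS = 0.174 V (the root below V_ov).
I_D = (9.01 − 0.174) / 39 = 0.227 mA.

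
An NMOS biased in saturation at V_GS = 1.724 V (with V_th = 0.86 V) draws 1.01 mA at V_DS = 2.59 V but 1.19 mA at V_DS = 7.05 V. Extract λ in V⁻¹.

λ = 0.0446 V⁻¹

With V_GS fixed, I_D ∝ (1 + λ V_DS) in saturation, so I_D2/I_D1 = (1 + λ V_DS2)/(1 + λ V_DS1).
1.19/1.01 = 1.178 = (1 + 7.05 λ)/(1 + 2.59 λ).
Solving: λ (I_D1 V_DS2 − I_D2 V_DS1) = I_D2 − I_D1, so λ = (1.19 − 1.01) / (1.01 × 7.05 − 1.19 × 2.59) = 0.18 / 4.04 = 0.0446 V⁻¹.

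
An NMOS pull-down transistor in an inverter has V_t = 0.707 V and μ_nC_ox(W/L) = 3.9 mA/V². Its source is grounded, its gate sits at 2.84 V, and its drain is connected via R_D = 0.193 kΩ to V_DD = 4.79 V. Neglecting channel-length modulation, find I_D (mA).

I_D = 8.87 mA

V_GS = V_G = 2.84 V, so V_ov = 2.84 − 0.707 = 2.13 V.
Assume saturation: I_D = ½ k_n V_ov² = 0.5 × 3.9 × 2.13² = 8.87 mA, giving V_DS = V_DD − I_D R_D = 4.79 − 8.87 × 0.193 = 3.08 V.
V_DS = 3.08 V ≥ V_ov = 2.13 V, confirming saturation.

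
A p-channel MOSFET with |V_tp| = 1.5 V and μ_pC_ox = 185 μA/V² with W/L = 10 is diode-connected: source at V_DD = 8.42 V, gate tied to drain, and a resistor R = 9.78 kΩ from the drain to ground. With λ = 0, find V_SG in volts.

With gate tied to drain, V_SG = V_SD ≥ V_SG − |V_tp|, so the device is in saturation.
k_p = μ_pC_ox · (W/L) = 1.85 mA/V².
KCL at the drain: ½ k_p (V_SG − |V_tp|)² = (V_DD − V_SG)/R.
Let x = V_SG − 1.5. Then 9.05 x² + x − 6.92 = 0, giving x = 0.821 V (positive root), so V_SG = 2.32 V.
I_D = (V_DD − V_SG)/R = (8.42 − 2.32) / 9.78 = 0.624 mA.

V_SG = 2.32 V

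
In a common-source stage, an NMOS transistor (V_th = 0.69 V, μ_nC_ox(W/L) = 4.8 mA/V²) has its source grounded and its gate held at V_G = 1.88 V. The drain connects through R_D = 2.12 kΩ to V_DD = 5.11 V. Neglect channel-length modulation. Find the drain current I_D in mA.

I_D = 2.18 mA

V_GS = V_G = 1.88 V, so V_ov = 1.88 − 0.69 = 1.19 V.
Assume saturation: I_D = ½ k_n V_ov² = 0.5 × 4.8 × 1.19² = 3.4 mA, giving V_DS = V_DD − I_D R_D = 5.11 − 3.4 × 2.12 = -2.1 V.
But -2.1 V < V_ov = 1.19 V, so the device is actually in triode.
In triode I_D = k_n[V_ov V_DS − ½ V_DS²] and I_D = (V_DD − V_DS)/R_D. Equating: 5.09 V_DS² − 13.11 V_DS + 5.11 = 0, giving V_DS = 0.479 V (the root below V_ov).
I_D = (5.11 − 0.479) / 2.12 = 2.18 mA.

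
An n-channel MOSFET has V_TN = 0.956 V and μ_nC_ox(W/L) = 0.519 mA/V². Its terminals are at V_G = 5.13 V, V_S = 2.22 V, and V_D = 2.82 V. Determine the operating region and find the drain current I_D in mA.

V_GS = V_G − V_S = 5.13 − 2.22 = 2.91 V; V_DS = V_D − V_S = 2.82 − 2.22 = 0.6 V.
V_ov = V_GS − V_TN = 2.91 − 0.956 = 1.95 V.
Since V_DS = 0.6 V < V_ov = 1.95 V, the device is in the triode region.
I_D = k_n [V_ov · V_DS − ½ V_DS²] = 0.519 × [1.95 × 0.6 − 0.5 × 0.6²] = 0.515 mA.

Triode; I_D = 0.515 mA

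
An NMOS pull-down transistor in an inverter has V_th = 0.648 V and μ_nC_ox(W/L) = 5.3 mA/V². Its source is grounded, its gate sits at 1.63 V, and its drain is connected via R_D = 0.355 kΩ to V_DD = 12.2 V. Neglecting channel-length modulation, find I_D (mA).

V_GS = V_G = 1.63 V, so V_ov = 1.63 − 0.648 = 0.982 V.
Assume saturation: I_D = ½ k_n V_ov² = 0.5 × 5.3 × 0.982² = 2.56 mA, giving V_DS = V_DD − I_D R_D = 12.2 − 2.56 × 0.355 = 11.3 V.
V_DS = 11.3 V ≥ V_ov = 0.982 V, confirming saturation.

I_D = 2.56 mA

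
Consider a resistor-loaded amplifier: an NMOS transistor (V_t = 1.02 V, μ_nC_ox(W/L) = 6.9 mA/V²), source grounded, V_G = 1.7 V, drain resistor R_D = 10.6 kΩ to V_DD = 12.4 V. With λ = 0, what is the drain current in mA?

I_D = 1.14 mA

V_GS = V_G = 1.7 V, so V_ov = 1.7 − 1.02 = 0.68 V.
Assume saturation: I_D = ½ k_n V_ov² = 0.5 × 6.9 × 0.68² = 1.6 mA, giving V_DS = V_DD − I_D R_D = 12.4 − 1.6 × 10.6 = -4.51 V.
But -4.51 V < V_ov = 0.68 V, so the device is actually in triode.
In triode I_D = k_n[V_ov V_DS − ½ V_DS²] and I_D = (V_DD − V_DS)/R_D. Equating: 36.6 V_DS² − 50.74 V_DS + 12.4 = 0, giving V_DS = 0.317 V (the root below V_ov).
I_D = (12.4 − 0.317) / 10.6 = 1.14 mA.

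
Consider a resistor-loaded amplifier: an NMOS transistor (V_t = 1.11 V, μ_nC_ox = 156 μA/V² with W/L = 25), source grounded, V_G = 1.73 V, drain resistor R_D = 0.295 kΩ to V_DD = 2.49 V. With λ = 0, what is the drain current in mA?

I_D = 0.750 mA

V_GS = V_G = 1.73 V, so V_ov = 1.73 − 1.11 = 0.62 V.
k_n = μ_nC_ox · (W/L) = 3.9 mA/V².
Assume saturation: I_D = ½ k_n V_ov² = 0.5 × 3.9 × 0.62² = 0.75 mA, giving V_DS = V_DD − I_D R_D = 2.49 − 0.75 × 0.295 = 2.27 V.
V_DS = 2.27 V ≥ V_ov = 0.62 V, confirming saturation.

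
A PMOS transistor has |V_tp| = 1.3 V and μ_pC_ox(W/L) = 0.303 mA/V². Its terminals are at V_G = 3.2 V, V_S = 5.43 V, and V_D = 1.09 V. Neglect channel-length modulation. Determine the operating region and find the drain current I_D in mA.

Saturation; I_D = 0.131 mA

V_SG = V_S − V_G = 5.43 − 3.2 = 2.23 V; V_SD = V_S − V_D = 5.43 − 1.09 = 4.34 V.
V_ov = V_SG − |V_tp| = 2.23 − 1.3 = 0.93 V.
Since V_SD = 4.34 V ≥ V_ov = 0.93 V, the device is in saturation.
I_D = ½ k_p V_ov² = 0.5 × 0.303 × 0.93² = 0.131 mA.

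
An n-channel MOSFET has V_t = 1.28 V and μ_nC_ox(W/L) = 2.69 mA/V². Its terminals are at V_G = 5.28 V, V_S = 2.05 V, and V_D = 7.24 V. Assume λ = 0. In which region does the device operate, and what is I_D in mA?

Saturation; I_D = 5.11 mA

V_GS = V_G − V_S = 5.28 − 2.05 = 3.23 V; V_DS = V_D − V_S = 7.24 − 2.05 = 5.19 V.
V_ov = V_GS − V_t = 3.23 − 1.28 = 1.95 V.
Since V_DS = 5.19 V ≥ V_ov = 1.95 V, the device is in saturation.
I_D = ½ k_n V_ov² = 0.5 × 2.69 × 1.95² = 5.11 mA.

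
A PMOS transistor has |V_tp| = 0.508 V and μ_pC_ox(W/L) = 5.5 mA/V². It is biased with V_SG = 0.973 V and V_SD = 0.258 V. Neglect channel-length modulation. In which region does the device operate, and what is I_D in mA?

Triode; I_D = 0.477 mA

V_ov = V_SG − |V_tp| = 0.973 − 0.508 = 0.465 V.
Since V_SD = 0.258 V < V_ov = 0.465 V, the device is in the triode region.
I_D = k_p [V_ov · V_SD − ½ V_SD²] = 5.5 × [0.465 × 0.258 − 0.5 × 0.258²] = 0.477 mA.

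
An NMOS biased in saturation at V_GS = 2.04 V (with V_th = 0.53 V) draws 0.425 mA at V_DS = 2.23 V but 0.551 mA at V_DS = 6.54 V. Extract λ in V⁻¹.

With V_GS fixed, I_D ∝ (1 + λ V_DS) in saturation, so I_D2/I_D1 = (1 + λ V_DS2)/(1 + λ V_DS1).
0.551/0.425 = 1.296 = (1 + 6.54 λ)/(1 + 2.23 λ).
Solving: λ (I_D1 V_DS2 − I_D2 V_DS1) = I_D2 − I_D1, so λ = (0.551 − 0.425) / (0.425 × 6.54 − 0.551 × 2.23) = 0.126 / 1.55 = 0.0812 V⁻¹.

λ = 0.0812 V⁻¹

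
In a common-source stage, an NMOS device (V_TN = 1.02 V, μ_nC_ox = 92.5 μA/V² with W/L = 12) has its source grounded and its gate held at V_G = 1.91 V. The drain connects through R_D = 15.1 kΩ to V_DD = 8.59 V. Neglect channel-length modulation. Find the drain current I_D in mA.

V_GS = V_G = 1.91 V, so V_ov = 1.91 − 1.02 = 0.89 V.
k_n = μ_nC_ox · (W/L) = 1.11 mA/V².
Assume saturation: I_D = ½ k_n V_ov² = 0.5 × 1.11 × 0.89² = 0.44 mA, giving V_DS = V_DD − I_D R_D = 8.59 − 0.44 × 15.1 = 1.95 V.
V_DS = 1.95 V ≥ V_ov = 0.89 V, confirming saturation.

I_D = 0.440 mA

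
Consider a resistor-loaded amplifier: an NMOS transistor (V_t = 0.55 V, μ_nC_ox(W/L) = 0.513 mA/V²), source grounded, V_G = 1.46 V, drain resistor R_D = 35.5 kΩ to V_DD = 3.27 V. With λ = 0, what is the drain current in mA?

I_D = 0.0862 mA

V_GS = V_G = 1.46 V, so V_ov = 1.46 − 0.55 = 0.91 V.
Assume saturation: I_D = ½ k_n V_ov² = 0.5 × 0.513 × 0.91² = 0.212 mA, giving V_DS = V_DD − I_D R_D = 3.27 − 0.212 × 35.5 = -4.27 V.
But -4.27 V < V_ov = 0.91 V, so the device is actually in triode.
In triode I_D = k_n[V_ov V_DS − ½ V_DS²] and I_D = (V_DD − V_DS)/R_D. Equating: 9.11 V_DS² − 17.57 V_DS + 3.27 = 0, giving V_DS = 0.209 V (the root below V_ov).
I_D = (3.27 − 0.209) / 35.5 = 0.0862 mA.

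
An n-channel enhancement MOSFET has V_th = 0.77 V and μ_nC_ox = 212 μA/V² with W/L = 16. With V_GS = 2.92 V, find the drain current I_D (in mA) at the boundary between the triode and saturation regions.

I_D = 7.84 mA

At the boundary V_DS = V_ov = V_GS − V_th = 2.92 − 0.77 = 2.15 V.
k_n = μ_nC_ox · (W/L) = 3.392 mA/V².
I_D = ½ k_n V_ov² = 0.5 × 3.392 × 2.15² = 7.84 mA.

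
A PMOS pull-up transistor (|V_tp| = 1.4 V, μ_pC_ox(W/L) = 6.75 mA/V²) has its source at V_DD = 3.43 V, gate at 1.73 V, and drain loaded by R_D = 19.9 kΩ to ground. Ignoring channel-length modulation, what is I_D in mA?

V_SG = V_DD − V_G = 3.43 − 1.73 = 1.7 V, so V_ov = 1.7 − 1.4 = 0.3 V.
Assume saturation: I_D = ½ k_p V_ov² = 0.5 × 6.75 × 0.3² = 0.304 mA, giving V_SD = V_DD − I_D R_D = 3.43 − 0.304 × 19.9 = -2.61 V.
But -2.61 V < V_ov = 0.3 V, so the device is actually in triode.
In triode I_D = k_p[V_ov V_SD − ½ V_SD²] and I_D = (V_DD − V_SD)/R_D. Equating: 67.2 V_SD² − 41.3 V_SD + 3.43 = 0, giving V_SD = 0.099 V (the root below V_ov).
I_D = (3.43 − 0.099) / 19.9 = 0.167 mA.

I_D = 0.167 mA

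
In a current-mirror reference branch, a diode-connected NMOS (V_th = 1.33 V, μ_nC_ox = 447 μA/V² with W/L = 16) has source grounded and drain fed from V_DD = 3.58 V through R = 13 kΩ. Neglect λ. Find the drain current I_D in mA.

With gate tied to drain, V_GS = V_DS ≥ V_GS − V_th, so the device is in saturation.
k_n = μ_nC_ox · (W/L) = 7.152 mA/V².
KCL at the drain: ½ k_n (V_GS − V_th)² = (V_DD − V_GS)/R.
Let x = V_GS − 1.33. Then 46.5 x² + x − 2.25 = 0, giving x = 0.21 V (positive root), so V_GS = 1.54 V.
I_D = (V_DD − V_GS)/R = (3.58 − 1.54) / 13 = 0.157 mA.

I_D = 0.157 mA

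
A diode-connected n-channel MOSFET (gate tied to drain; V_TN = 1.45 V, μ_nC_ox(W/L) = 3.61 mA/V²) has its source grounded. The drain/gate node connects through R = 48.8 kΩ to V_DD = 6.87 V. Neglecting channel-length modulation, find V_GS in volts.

V_GS = 1.69 V

With gate tied to drain, V_GS = V_DS ≥ V_GS − V_TN, so the device is in saturation.
KCL at the drain: ½ k_n (V_GS − V_TN)² = (V_DD − V_GS)/R.
Let x = V_GS − 1.45. Then 88.1 x² + x − 5.42 = 0, giving x = 0.242 V (positive root), so V_GS = 1.69 V.
I_D = (V_DD − V_GS)/R = (6.87 − 1.69) / 48.8 = 0.106 mA.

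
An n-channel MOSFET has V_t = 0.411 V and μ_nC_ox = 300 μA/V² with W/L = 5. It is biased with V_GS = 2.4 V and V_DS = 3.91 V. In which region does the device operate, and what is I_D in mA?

Saturation; I_D = 2.97 mA

k_n = μ_nC_ox · (W/L) = 1.5 mA/V².
V_ov = V_GS − V_t = 2.4 − 0.411 = 1.99 V.
Since V_DS = 3.91 V ≥ V_ov = 1.99 V, the device is in saturation.
I_D = ½ k_n V_ov² = 0.5 × 1.5 × 1.99² = 2.97 mA.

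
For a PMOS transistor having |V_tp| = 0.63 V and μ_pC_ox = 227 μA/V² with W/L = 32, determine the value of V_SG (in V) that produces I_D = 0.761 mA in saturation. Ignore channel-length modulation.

k_p = μ_pC_ox · (W/L) = 7.264 mA/V².
In saturation I_D = ½ k_p (V_SG − |V_tp|)², so V_SG − |V_tp| = √(2 I_D / k_p) = √(2 × 0.761 / 7.264) = 0.458 V.
V_SG = 0.63 + 0.458 = 1.09 V.

V_SG = 1.09 V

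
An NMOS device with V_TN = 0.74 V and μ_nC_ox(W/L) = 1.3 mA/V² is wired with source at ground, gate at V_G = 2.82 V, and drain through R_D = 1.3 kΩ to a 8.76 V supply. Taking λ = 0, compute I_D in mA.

V_GS = V_G = 2.82 V, so V_ov = 2.82 − 0.74 = 2.08 V.
Assume saturation: I_D = ½ k_n V_ov² = 0.5 × 1.3 × 2.08² = 2.81 mA, giving V_DS = V_DD − I_D R_D = 8.76 − 2.81 × 1.3 = 5.1 V.
V_DS = 5.1 V ≥ V_ov = 2.08 V, confirming saturation.

I_D = 2.81 mA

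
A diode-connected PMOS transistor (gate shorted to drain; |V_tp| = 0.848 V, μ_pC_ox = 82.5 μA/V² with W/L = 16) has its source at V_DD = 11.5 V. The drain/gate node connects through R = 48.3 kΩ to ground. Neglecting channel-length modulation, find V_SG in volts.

V_SG = 1.41 V

With gate tied to drain, V_SG = V_SD ≥ V_SG − |V_tp|, so the device is in saturation.
k_p = μ_pC_ox · (W/L) = 1.32 mA/V².
KCL at the drain: ½ k_p (V_SG − |V_tp|)² = (V_DD − V_SG)/R.
Let x = V_SG − 0.848. Then 31.9 x² + x − 10.65 = 0, giving x = 0.563 V (positive root), so V_SG = 1.41 V.
I_D = (V_DD − V_SG)/R = (11.5 − 1.41) / 48.3 = 0.209 mA.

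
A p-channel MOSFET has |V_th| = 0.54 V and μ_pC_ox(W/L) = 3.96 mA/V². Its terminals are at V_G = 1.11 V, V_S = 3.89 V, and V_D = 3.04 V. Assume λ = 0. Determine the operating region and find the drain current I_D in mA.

Triode; I_D = 6.11 mA

V_SG = V_S − V_G = 3.89 − 1.11 = 2.78 V; V_SD = V_S − V_D = 3.89 − 3.04 = 0.85 V.
V_ov = V_SG − |V_th| = 2.78 − 0.54 = 2.24 V.
Since V_SD = 0.85 V < V_ov = 2.24 V, the device is in the triode region.
I_D = k_p [V_ov · V_SD − ½ V_SD²] = 3.96 × [2.24 × 0.85 − 0.5 × 0.85²] = 6.11 mA.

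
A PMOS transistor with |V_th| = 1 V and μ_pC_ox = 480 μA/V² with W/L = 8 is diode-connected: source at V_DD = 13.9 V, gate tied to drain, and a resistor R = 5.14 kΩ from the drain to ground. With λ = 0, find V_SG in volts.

With gate tied to drain, V_SG = V_SD ≥ V_SG − |V_th|, so the device is in saturation.
k_p = μ_pC_ox · (W/L) = 3.84 mA/V².
KCL at the drain: ½ k_p (V_SG − |V_th|)² = (V_DD − V_SG)/R.
Let x = V_SG − 1. Then 9.87 x² + x − 12.9 = 0, giving x = 1.09 V (positive root), so V_SG = 2.09 V.
I_D = (V_DD − V_SG)/R = (13.9 − 2.09) / 5.14 = 2.3 mA.

V_SG = 2.09 V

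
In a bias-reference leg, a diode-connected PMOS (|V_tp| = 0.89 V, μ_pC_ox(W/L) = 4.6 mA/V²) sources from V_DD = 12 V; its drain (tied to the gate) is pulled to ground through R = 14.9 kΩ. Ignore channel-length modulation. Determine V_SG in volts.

With gate tied to drain, V_SG = V_SD ≥ V_SG − |V_tp|, so the device is in saturation.
KCL at the drain: ½ k_p (V_SG − |V_tp|)² = (V_DD − V_SG)/R.
Let x = V_SG − 0.89. Then 34.3 x² + x − 11.11 = 0, giving x = 0.555 V (positive root), so V_SG = 1.44 V.
I_D = (V_DD − V_SG)/R = (12 − 1.44) / 14.9 = 0.708 mA.

V_SG = 1.44 V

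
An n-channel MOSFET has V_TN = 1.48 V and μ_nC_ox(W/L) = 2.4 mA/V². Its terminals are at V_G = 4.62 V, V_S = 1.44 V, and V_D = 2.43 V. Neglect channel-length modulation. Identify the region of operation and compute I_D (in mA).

V_GS = V_G − V_S = 4.62 − 1.44 = 3.18 V; V_DS = V_D − V_S = 2.43 − 1.44 = 0.99 V.
V_ov = V_GS − V_TN = 3.18 − 1.48 = 1.7 V.
Since V_DS = 0.99 V < V_ov = 1.7 V, the device is in the triode region.
I_D = k_n [V_ov · V_DS − ½ V_DS²] = 2.4 × [1.7 × 0.99 − 0.5 × 0.99²] = 2.86 mA.

Triode; I_D = 2.86 mA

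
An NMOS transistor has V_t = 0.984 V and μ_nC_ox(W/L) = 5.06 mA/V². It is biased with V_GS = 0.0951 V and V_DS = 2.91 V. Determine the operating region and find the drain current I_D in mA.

V_GS = 0.0951 V < V_t = 0.984 V, so the transistor is in cutoff.

Cutoff; I_D = 0 mA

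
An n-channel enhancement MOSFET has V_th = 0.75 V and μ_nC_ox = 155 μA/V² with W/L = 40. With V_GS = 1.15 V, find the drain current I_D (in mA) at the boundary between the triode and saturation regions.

I_D = 0.496 mA

At the boundary V_DS = V_ov = V_GS − V_th = 1.15 − 0.75 = 0.4 V.
k_n = μ_nC_ox · (W/L) = 6.2 mA/V².
I_D = ½ k_n V_ov² = 0.5 × 6.2 × 0.4² = 0.496 mA.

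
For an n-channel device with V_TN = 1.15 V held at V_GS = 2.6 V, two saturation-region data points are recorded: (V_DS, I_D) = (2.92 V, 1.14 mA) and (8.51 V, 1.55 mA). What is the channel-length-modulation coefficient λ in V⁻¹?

With V_GS fixed, I_D ∝ (1 + λ V_DS) in saturation, so I_D2/I_D1 = (1 + λ V_DS2)/(1 + λ V_DS1).
1.55/1.14 = 1.36 = (1 + 8.51 λ)/(1 + 2.92 λ).
Solving: λ (I_D1 V_DS2 − I_D2 V_DS1) = I_D2 − I_D1, so λ = (1.55 − 1.14) / (1.14 × 8.51 − 1.55 × 2.92) = 0.41 / 5.18 = 0.0792 V⁻¹.

λ = 0.0792 V⁻¹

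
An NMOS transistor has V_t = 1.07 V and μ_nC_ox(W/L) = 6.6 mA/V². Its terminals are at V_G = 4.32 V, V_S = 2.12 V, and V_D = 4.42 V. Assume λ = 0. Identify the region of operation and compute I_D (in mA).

V_GS = V_G − V_S = 4.32 − 2.12 = 2.2 V; V_DS = V_D − V_S = 4.42 − 2.12 = 2.3 V.
V_ov = V_GS − V_t = 2.2 − 1.07 = 1.13 V.
Since V_DS = 2.3 V ≥ V_ov = 1.13 V, the device is in saturation.
I_D = ½ k_n V_ov² = 0.5 × 6.6 × 1.13² = 4.21 mA.

Saturation; I_D = 4.21 mA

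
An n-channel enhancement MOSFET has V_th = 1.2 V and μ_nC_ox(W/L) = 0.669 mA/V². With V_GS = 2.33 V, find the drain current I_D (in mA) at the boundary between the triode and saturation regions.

At the boundary V_DS = V_ov = V_GS − V_th = 2.33 − 1.2 = 1.13 V.
I_D = ½ k_n V_ov² = 0.5 × 0.669 × 1.13² = 0.427 mA.

I_D = 0.427 mA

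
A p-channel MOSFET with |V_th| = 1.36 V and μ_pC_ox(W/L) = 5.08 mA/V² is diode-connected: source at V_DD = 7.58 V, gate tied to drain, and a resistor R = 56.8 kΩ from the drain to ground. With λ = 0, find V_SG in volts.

V_SG = 1.56 V

With gate tied to drain, V_SG = V_SD ≥ V_SG − |V_th|, so the device is in saturation.
KCL at the drain: ½ k_p (V_SG − |V_th|)² = (V_DD − V_SG)/R.
Let x = V_SG − 1.36. Then 144 x² + x − 6.22 = 0, giving x = 0.204 V (positive root), so V_SG = 1.56 V.
I_D = (V_DD − V_SG)/R = (7.58 − 1.56) / 56.8 = 0.106 mA.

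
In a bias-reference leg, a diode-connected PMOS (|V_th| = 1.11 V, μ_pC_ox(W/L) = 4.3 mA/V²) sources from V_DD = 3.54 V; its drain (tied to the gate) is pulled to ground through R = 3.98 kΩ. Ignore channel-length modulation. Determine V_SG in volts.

With gate tied to drain, V_SG = V_SD ≥ V_SG − |V_th|, so the device is in saturation.
KCL at the drain: ½ k_p (V_SG − |V_th|)² = (V_DD − V_SG)/R.
Let x = V_SG − 1.11. Then 8.56 x² + x − 2.43 = 0, giving x = 0.478 V (positive root), so V_SG = 1.59 V.
I_D = (V_DD − V_SG)/R = (3.54 − 1.59) / 3.98 = 0.491 mA.

V_SG = 1.59 V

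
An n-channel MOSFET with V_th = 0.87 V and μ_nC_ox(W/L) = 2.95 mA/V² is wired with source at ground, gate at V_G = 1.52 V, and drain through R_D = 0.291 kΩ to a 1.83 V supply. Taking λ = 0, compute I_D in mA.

I_D = 0.623 mA

V_GS = V_G = 1.52 V, so V_ov = 1.52 − 0.87 = 0.65 V.
Assume saturation: I_D = ½ k_n V_ov² = 0.5 × 2.95 × 0.65² = 0.623 mA, giving V_DS = V_DD − I_D R_D = 1.83 − 0.623 × 0.291 = 1.65 V.
V_DS = 1.65 V ≥ V_ov = 0.65 V, confirming saturation.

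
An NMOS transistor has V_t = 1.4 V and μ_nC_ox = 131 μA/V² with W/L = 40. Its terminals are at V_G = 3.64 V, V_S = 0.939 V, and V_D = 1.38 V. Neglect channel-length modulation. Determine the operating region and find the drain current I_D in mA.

V_GS = V_G − V_S = 3.64 − 0.939 = 2.7 V; V_DS = V_D − V_S = 1.38 − 0.939 = 0.441 V.
k_n = μ_nC_ox · (W/L) = 5.24 mA/V².
V_ov = V_GS − V_t = 2.7 − 1.4 = 1.3 V.
Since V_DS = 0.441 V < V_ov = 1.3 V, the device is in the triode region.
I_D = k_n [V_ov · V_DS − ½ V_DS²] = 5.24 × [1.3 × 0.441 − 0.5 × 0.441²] = 2.5 mA.

Triode; I_D = 2.50 mA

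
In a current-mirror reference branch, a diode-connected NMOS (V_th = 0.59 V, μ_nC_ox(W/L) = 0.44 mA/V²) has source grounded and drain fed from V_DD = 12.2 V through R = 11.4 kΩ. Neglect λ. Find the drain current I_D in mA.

I_D = 0.846 mA

With gate tied to drain, V_GS = V_DS ≥ V_GS − V_th, so the device is in saturation.
KCL at the drain: ½ k_n (V_GS − V_th)² = (V_DD − V_GS)/R.
Let x = V_GS − 0.59. Then 2.51 x² + x − 11.61 = 0, giving x = 1.96 V (positive root), so V_GS = 2.55 V.
I_D = (V_DD − V_GS)/R = (12.2 − 2.55) / 11.4 = 0.846 mA.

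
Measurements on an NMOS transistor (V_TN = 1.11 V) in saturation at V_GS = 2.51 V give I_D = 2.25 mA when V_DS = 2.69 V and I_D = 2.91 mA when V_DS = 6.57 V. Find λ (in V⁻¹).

λ = 0.0949 V⁻¹

With V_GS fixed, I_D ∝ (1 + λ V_DS) in saturation, so I_D2/I_D1 = (1 + λ V_DS2)/(1 + λ V_DS1).
2.91/2.25 = 1.293 = (1 + 6.57 λ)/(1 + 2.69 λ).
Solving: λ (I_D1 V_DS2 − I_D2 V_DS1) = I_D2 − I_D1, so λ = (2.91 − 2.25) / (2.25 × 6.57 − 2.91 × 2.69) = 0.66 / 6.95 = 0.0949 V⁻¹.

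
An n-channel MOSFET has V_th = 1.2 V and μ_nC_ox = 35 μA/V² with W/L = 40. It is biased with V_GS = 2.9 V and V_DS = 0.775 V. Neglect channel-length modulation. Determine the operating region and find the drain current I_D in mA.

Triode; I_D = 1.42 mA

k_n = μ_nC_ox · (W/L) = 1.4 mA/V².
V_ov = V_GS − V_th = 2.9 − 1.2 = 1.7 V.
Since V_DS = 0.775 V < V_ov = 1.7 V, the device is in the triode region.
I_D = k_n [V_ov · V_DS − ½ V_DS²] = 1.4 × [1.7 × 0.775 − 0.5 × 0.775²] = 1.42 mA.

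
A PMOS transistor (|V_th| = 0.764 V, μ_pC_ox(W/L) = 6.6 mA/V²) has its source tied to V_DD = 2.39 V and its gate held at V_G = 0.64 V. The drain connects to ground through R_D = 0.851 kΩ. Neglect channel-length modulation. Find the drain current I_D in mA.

V_SG = V_DD − V_G = 2.39 − 0.64 = 1.75 V, so V_ov = 1.75 − 0.764 = 0.986 V.
Assume saturation: I_D = ½ k_p V_ov² = 0.5 × 6.6 × 0.986² = 3.21 mA, giving V_SD = V_DD − I_D R_D = 2.39 − 3.21 × 0.851 = -0.34 V.
But -0.34 V < V_ov = 0.986 V, so the device is actually in triode.
In triode I_D = k_p[V_ov V_SD − ½ V_SD²] and I_D = (V_DD − V_SD)/R_D. Equating: 2.81 V_SD² − 6.538 V_SD + 2.39 = 0, giving V_SD = 0.454 V (the root below V_ov).
I_D = (2.39 − 0.454) / 0.851 = 2.27 mA.

I_D = 2.27 mA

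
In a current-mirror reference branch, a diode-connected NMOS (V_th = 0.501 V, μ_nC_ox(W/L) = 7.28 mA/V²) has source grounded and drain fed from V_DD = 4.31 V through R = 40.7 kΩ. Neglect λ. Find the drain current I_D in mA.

I_D = 0.0897 mA

With gate tied to drain, V_GS = V_DS ≥ V_GS − V_th, so the device is in saturation.
KCL at the drain: ½ k_n (V_GS − V_th)² = (V_DD − V_GS)/R.
Let x = V_GS − 0.501. Then 148 x² + x − 3.809 = 0, giving x = 0.157 V (positive root), so V_GS = 0.658 V.
I_D = (V_DD − V_GS)/R = (4.31 − 0.658) / 40.7 = 0.0897 mA.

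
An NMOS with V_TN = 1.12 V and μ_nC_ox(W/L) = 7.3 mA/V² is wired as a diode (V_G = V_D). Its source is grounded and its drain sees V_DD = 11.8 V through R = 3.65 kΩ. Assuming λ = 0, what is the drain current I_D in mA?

I_D = 2.69 mA

With gate tied to drain, V_GS = V_DS ≥ V_GS − V_TN, so the device is in saturation.
KCL at the drain: ½ k_n (V_GS − V_TN)² = (V_DD − V_GS)/R.
Let x = V_GS − 1.12. Then 13.3 x² + x − 10.68 = 0, giving x = 0.859 V (positive root), so V_GS = 1.98 V.
I_D = (V_DD − V_GS)/R = (11.8 − 1.98) / 3.65 = 2.69 mA.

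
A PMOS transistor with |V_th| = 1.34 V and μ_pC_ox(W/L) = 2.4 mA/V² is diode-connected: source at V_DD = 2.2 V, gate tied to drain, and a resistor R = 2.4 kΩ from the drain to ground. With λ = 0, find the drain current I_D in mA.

With gate tied to drain, V_SG = V_SD ≥ V_SG − |V_th|, so the device is in saturation.
KCL at the drain: ½ k_p (V_SG − |V_th|)² = (V_DD − V_SG)/R.
Let x = V_SG − 1.34. Then 2.88 x² + x − 0.86 = 0, giving x = 0.4 V (positive root), so V_SG = 1.74 V.
I_D = (V_DD − V_SG)/R = (2.2 − 1.74) / 2.4 = 0.192 mA.

I_D = 0.192 mA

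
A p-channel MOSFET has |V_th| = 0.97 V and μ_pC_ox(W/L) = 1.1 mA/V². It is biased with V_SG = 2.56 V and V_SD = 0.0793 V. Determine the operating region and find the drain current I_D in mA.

Triode; I_D = 0.135 mA

V_ov = V_SG − |V_th| = 2.56 − 0.97 = 1.59 V.
Since V_SD = 0.0793 V < V_ov = 1.59 V, the device is in the triode region.
I_D = k_p [V_ov · V_SD − ½ V_SD²] = 1.1 × [1.59 × 0.0793 − 0.5 × 0.0793²] = 0.135 mA.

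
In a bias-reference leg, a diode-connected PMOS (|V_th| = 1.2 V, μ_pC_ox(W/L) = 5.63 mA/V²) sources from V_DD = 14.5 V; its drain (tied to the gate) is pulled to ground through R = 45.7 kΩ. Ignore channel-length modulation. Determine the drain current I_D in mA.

With gate tied to drain, V_SG = V_SD ≥ V_SG − |V_th|, so the device is in saturation.
KCL at the drain: ½ k_p (V_SG − |V_th|)² = (V_DD − V_SG)/R.
Let x = V_SG − 1.2. Then 129 x² + x − 13.3 = 0, giving x = 0.318 V (positive root), so V_SG = 1.52 V.
I_D = (V_DD − V_SG)/R = (14.5 − 1.52) / 45.7 = 0.284 mA.

I_D = 0.284 mA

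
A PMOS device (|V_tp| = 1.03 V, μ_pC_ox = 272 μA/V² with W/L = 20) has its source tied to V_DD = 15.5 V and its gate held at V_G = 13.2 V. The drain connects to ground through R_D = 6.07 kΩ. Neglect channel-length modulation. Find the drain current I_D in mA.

V_SG = V_DD − V_G = 15.5 − 13.2 = 2.3 V, so V_ov = 2.3 − 1.03 = 1.27 V.
k_p = μ_pC_ox · (W/L) = 5.44 mA/V².
Assume saturation: I_D = ½ k_p V_ov² = 0.5 × 5.44 × 1.27² = 4.39 mA, giving V_SD = V_DD − I_D R_D = 15.5 − 4.39 × 6.07 = -11.1 V.
But -11.1 V < V_ov = 1.27 V, so the device is actually in triode.
In triode I_D = k_p[V_ov V_SD − ½ V_SD²] and I_D = (V_DD − V_SD)/R_D. Equating: 16.5 V_SD² − 42.94 V_SD + 15.5 = 0, giving V_SD = 0.433 V (the root below V_ov).
I_D = (15.5 − 0.433) / 6.07 = 2.48 mA.

I_D = 2.48 mA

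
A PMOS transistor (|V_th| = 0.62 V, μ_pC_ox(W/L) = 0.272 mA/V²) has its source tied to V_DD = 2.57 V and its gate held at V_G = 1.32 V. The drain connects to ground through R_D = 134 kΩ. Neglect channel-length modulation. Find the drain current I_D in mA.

I_D = 0.0183 mA

V_SG = V_DD − V_G = 2.57 − 1.32 = 1.25 V, so V_ov = 1.25 − 0.62 = 0.63 V.
Assume saturation: I_D = ½ k_p V_ov² = 0.5 × 0.272 × 0.63² = 0.054 mA, giving V_SD = V_DD − I_D R_D = 2.57 − 0.054 × 134 = -4.66 V.
But -4.66 V < V_ov = 0.63 V, so the device is actually in triode.
In triode I_D = k_p[V_ov V_SD − ½ V_SD²] and I_D = (V_DD − V_SD)/R_D. Equating: 18.2 V_SD² − 23.96 V_SD + 2.57 = 0, giving V_SD = 0.118 V (the root below V_ov).
I_D = (2.57 − 0.118) / 134 = 0.0183 mA.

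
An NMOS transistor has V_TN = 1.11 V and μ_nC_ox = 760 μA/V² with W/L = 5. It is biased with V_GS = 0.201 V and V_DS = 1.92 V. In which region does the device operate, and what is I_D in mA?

V_GS = 0.201 V < V_TN = 1.11 V, so the transistor is in cutoff.

Cutoff; I_D = 0 mA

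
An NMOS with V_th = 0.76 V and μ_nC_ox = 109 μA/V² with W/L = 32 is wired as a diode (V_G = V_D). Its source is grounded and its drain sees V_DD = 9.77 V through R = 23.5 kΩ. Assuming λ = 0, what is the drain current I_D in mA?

I_D = 0.364 mA

With gate tied to drain, V_GS = V_DS ≥ V_GS − V_th, so the device is in saturation.
k_n = μ_nC_ox · (W/L) = 3.488 mA/V².
KCL at the drain: ½ k_n (V_GS − V_th)² = (V_DD − V_GS)/R.
Let x = V_GS − 0.76. Then 41 x² + x − 9.01 = 0, giving x = 0.457 V (positive root), so V_GS = 1.22 V.
I_D = (V_DD − V_GS)/R = (9.77 − 1.22) / 23.5 = 0.364 mA.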